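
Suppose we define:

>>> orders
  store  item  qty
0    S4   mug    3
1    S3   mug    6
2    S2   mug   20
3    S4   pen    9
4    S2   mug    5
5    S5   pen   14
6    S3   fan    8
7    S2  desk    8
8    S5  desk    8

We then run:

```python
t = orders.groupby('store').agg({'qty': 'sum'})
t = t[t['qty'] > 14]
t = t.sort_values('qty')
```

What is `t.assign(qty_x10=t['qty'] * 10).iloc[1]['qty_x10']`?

330

group by store, sum of qty:
       qty
store     
S2      33
S3      14
S4      12
S5      22
filter rows where qty > 14:
       qty
store     
S2      33
S5      22
sort by qty:
       qty
store     
S5      22
S2      33
add column qty_x10 = t['qty'] * 10:
       qty  qty_x10
store              
S5      22      220
S2      33      330
Taking the value at position 1, column 'qty_x10' gives 330.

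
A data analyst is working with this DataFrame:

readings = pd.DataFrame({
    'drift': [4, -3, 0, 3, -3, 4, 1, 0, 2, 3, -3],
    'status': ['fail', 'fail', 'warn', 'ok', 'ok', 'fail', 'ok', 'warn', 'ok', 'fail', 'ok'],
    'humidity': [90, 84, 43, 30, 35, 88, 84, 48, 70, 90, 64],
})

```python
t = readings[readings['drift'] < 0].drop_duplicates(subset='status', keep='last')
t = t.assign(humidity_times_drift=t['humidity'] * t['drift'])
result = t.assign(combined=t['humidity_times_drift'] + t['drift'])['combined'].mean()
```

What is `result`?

-225.0

filter rows where drift < 0:
    drift status  humidity
1      -3   fail        84
4      -3     ok        35
10     -3     ok        64
drop duplicate status (keep=last):
    drift status  humidity
1      -3   fail        84
10     -3     ok        64
add column humidity_times_drift = t['humidity'] * t['drift']:
    drift status  humidity  humidity_times_drift
1      -3   fail        84                  -252
10     -3     ok        64                  -192
add column combined = t['humidity_times_drift'] + t['drift']:
    drift status  humidity  humidity_times_drift  combined
1      -3   fail        84                  -252      -255
10     -3     ok        64                  -192      -195
The mean of column 'combined' is -225.0.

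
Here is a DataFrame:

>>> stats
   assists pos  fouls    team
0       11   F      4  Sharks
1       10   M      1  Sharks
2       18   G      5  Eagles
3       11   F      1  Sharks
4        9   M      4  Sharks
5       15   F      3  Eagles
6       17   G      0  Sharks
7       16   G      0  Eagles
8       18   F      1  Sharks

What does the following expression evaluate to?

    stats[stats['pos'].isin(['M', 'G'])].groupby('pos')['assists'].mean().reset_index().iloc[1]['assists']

filter rows where pos in ['M', 'G']:
   assists pos  fouls    team
1       10   M      1  Sharks
2       18   G      5  Eagles
4        9   M      4  Sharks
6       17   G      0  Sharks
7       16   G      0  Eagles
group by pos, mean of assists:
pos
G    17.0
M     9.5
Name: assists, dtype: float64
reset_index():
  pos  assists
0   G     17.0
1   M      9.5
Then the value at position 1, column 'assists': 9.5

9.5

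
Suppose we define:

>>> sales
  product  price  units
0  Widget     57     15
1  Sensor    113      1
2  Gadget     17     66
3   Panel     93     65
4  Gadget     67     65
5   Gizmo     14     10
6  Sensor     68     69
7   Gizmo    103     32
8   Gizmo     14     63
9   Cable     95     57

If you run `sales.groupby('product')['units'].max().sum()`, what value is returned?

group by product, max of units:
product
Cable     57
Gadget    66
Gizmo     63
Panel     65
Sensor    69
Widget    15
Name: units, dtype: int64
Hence 335.

335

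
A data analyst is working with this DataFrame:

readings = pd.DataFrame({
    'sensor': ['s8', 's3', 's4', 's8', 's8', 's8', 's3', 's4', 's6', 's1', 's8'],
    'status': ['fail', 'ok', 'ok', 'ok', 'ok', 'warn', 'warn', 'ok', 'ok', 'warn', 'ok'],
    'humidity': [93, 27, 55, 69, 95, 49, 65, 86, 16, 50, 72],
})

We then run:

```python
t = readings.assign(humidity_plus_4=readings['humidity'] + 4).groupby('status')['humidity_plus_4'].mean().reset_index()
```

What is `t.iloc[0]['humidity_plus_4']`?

97.0

add column humidity_plus_4 = readings['humidity'] + 4:
   sensor status  humidity  humidity_plus_4
0      s8   fail        93               97
1      s3     ok        27               31
2      s4     ok        55               59
3      s8     ok        69               73
4      s8     ok        95               99
5      s8   warn        49               53
6      s3   warn        65               69
7      s4     ok        86               90
8      s6     ok        16               20
9      s1   warn        50               54
10     s8     ok        72               76
group by status, mean of humidity_plus_4:
status
fail    97.000000
ok      64.000000
warn    58.666667
Name: humidity_plus_4, dtype: float64
reset_index():
  status  humidity_plus_4
0   fail        97.000000
1     ok        64.000000
2   warn        58.666667
Taking the value at position 0, column 'humidity_plus_4' gives 97.0.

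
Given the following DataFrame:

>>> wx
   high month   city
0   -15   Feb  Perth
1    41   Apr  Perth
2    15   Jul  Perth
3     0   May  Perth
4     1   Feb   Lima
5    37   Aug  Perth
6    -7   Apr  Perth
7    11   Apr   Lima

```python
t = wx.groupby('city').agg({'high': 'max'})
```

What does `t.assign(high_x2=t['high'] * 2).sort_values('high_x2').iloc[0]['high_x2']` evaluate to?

group by city, max of high:
       high
city       
Lima     11
Perth    41
add column high_x2 = t['high'] * 2:
       high  high_x2
city                
Lima     11       22
Perth    41       82
sort by high_x2:
       high  high_x2
city                
Lima     11       22
Perth    41       82

22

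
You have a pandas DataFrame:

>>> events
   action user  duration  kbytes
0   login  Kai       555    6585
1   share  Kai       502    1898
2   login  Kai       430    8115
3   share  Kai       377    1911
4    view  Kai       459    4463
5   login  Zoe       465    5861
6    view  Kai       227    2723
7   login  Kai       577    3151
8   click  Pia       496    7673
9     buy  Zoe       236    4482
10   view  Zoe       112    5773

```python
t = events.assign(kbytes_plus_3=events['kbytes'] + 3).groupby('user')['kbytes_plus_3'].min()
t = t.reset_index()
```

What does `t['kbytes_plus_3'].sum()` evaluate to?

14062

add column kbytes_plus_3 = events['kbytes'] + 3:
   action user  duration  kbytes  kbytes_plus_3
0   login  Kai       555    6585           6588
1   share  Kai       502    1898           1901
2   login  Kai       430    8115           8118
3   share  Kai       377    1911           1914
4    view  Kai       459    4463           4466
5   login  Zoe       465    5861           5864
6    view  Kai       227    2723           2726
7   login  Kai       577    3151           3154
8   click  Pia       496    7673           7676
9     buy  Zoe       236    4482           4485
10   view  Zoe       112    5773           5776
group by user, min of kbytes_plus_3:
user
Kai    1901
Pia    7676
Zoe    4485
Name: kbytes_plus_3, dtype: int64
reset_index():
  user  kbytes_plus_3
0  Kai           1901
1  Pia           7676
2  Zoe           4485
Finally, sum of column 'kbytes_plus_3' = 14062.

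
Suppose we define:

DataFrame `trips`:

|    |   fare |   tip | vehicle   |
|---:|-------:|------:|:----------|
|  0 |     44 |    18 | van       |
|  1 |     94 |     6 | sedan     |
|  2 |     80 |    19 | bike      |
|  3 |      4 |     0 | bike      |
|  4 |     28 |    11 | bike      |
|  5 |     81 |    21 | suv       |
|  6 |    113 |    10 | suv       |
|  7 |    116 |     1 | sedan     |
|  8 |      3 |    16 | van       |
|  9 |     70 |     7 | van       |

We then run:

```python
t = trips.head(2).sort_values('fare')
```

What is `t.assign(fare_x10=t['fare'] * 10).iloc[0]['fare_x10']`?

take first 2 rows:
   fare  tip vehicle
0    44   18     van
1    94    6   sedan
sort by fare:
   fare  tip vehicle
0    44   18     van
1    94    6   sedan
add column fare_x10 = t['fare'] * 10:
   fare  tip vehicle  fare_x10
0    44   18     van       440
1    94    6   sedan       940
Reading off the value at position 0, column 'fare_x10', we get 440.

440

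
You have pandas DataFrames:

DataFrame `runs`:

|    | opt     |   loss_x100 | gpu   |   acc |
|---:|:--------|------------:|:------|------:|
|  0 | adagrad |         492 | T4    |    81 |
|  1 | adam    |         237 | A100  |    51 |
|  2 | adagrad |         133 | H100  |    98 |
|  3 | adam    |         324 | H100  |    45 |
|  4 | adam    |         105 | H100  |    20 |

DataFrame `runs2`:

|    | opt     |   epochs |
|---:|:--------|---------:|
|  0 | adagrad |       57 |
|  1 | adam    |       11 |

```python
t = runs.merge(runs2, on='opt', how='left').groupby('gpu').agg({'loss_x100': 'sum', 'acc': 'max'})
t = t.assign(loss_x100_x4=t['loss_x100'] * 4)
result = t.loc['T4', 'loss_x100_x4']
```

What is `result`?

1968

merge on 'opt' (how='left') → 5 rows:
       opt  loss_x100   gpu  acc  epochs
0  adagrad        492    T4   81      57
1     adam        237  A100   51      11
2  adagrad        133  H100   98      57
3     adam        324  H100   45      11
4     adam        105  H100   20      11
group by gpu: sum(loss_x100), max(acc):
      loss_x100  acc
gpu                 
A100        237   51
H100        562   98
T4          492   81
add column loss_x100_x4 = t['loss_x100'] * 4:
      loss_x100  acc  loss_x100_x4
gpu                               
A100        237   51           948
H100        562   98          2248
T4          492   81          1968
value at row 'T4', column 'loss_x100_x4' → 1968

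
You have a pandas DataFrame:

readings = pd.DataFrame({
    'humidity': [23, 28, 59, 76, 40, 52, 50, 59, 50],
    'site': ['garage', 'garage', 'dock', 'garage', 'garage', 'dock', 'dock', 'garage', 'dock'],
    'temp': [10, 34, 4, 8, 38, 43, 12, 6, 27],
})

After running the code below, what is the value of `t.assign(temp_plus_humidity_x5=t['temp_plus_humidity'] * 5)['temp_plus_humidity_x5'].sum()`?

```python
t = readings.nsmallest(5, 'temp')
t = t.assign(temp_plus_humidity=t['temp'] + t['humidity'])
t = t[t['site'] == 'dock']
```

take 5 rows with smallest temp:
   humidity    site  temp
2        59    dock     4
7        59  garage     6
3        76  garage     8
0        23  garage    10
6        50    dock    12
add column temp_plus_humidity = t['temp'] + t['humidity']:
   humidity    site  temp  temp_plus_humidity
2        59    dock     4                  63
7        59  garage     6                  65
3        76  garage     8                  84
0        23  garage    10                  33
6        50    dock    12                  62
filter rows where site == 'dock':
   humidity  site  temp  temp_plus_humidity
2        59  dock     4                  63
6        50  dock    12                  62
add column temp_plus_humidity_x5 = t['temp_plus_humidity'] * 5:
   humidity  site  temp  temp_plus_humidity  temp_plus_humidity_x5
2        59  dock     4                  63                    315
6        50  dock    12                  62                    310

625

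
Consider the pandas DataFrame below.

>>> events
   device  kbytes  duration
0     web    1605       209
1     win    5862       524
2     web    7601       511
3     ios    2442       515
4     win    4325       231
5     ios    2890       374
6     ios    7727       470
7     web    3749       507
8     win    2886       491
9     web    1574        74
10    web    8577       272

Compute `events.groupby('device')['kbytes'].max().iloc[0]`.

7727

group by device, max of kbytes:
device
ios    7727
web    8577
win    5862
Name: kbytes, dtype: int64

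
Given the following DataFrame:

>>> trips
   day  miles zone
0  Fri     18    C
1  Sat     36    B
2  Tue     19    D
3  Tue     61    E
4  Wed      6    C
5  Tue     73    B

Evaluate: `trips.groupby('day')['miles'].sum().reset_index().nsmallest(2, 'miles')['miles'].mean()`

12.0

group by day, sum of miles:
day
Fri     18
Sat     36
Tue    153
Wed      6
Name: miles, dtype: int64
reset_index():
   day  miles
0  Fri     18
1  Sat     36
2  Tue    153
3  Wed      6
take 2 rows with smallest miles:
   day  miles
3  Wed      6
0  Fri     18
The mean of column 'miles' is 12.0.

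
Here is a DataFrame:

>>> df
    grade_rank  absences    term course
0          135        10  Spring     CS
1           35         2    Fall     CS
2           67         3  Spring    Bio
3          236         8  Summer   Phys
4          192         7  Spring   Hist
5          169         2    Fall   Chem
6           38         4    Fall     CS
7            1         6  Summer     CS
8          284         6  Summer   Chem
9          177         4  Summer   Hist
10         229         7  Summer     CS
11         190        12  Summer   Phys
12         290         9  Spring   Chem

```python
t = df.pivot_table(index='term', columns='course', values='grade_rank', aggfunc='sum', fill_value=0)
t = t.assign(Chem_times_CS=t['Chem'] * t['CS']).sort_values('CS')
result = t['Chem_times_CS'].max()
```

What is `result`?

pivot: rows=term, cols=course, sum(grade_rank):
course  Bio   CS  Chem  Hist  Phys
term                              
Fall      0   73   169     0     0
Spring   67  135   290   192     0
Summer    0  230   284   177   426
add column Chem_times_CS = t['Chem'] * t['CS']:
course  Bio   CS  Chem  Hist  Phys  Chem_times_CS
term                                             
Fall      0   73   169     0     0          12337
Spring   67  135   290   192     0          39150
Summer    0  230   284   177   426          65320
sort by CS:
course  Bio   CS  Chem  Hist  Phys  Chem_times_CS
term                                             
Fall      0   73   169     0     0          12337
Spring   67  135   290   192     0          39150
Summer    0  230   284   177   426          65320
Taking the max of column 'Chem_times_CS' gives 65320.

65320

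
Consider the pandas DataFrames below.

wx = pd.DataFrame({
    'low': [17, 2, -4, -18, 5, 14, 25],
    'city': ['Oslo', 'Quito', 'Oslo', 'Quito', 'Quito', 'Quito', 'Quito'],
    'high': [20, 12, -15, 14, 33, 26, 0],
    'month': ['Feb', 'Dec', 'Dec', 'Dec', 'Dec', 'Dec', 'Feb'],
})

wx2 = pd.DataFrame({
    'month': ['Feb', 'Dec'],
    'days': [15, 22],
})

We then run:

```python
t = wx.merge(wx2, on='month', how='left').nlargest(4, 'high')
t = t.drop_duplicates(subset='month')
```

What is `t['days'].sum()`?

merge on 'month' (how='left') → 7 rows:
   low   city  high month  days
0   17   Oslo    20   Feb    15
1    2  Quito    12   Dec    22
2   -4   Oslo   -15   Dec    22
3  -18  Quito    14   Dec    22
4    5  Quito    33   Dec    22
5   14  Quito    26   Dec    22
6   25  Quito     0   Feb    15
take 4 rows with largest high:
   low   city  high month  days
4    5  Quito    33   Dec    22
5   14  Quito    26   Dec    22
0   17   Oslo    20   Feb    15
3  -18  Quito    14   Dec    22
drop duplicate month (keep=first):
   low   city  high month  days
4    5  Quito    33   Dec    22
0   17   Oslo    20   Feb    15

37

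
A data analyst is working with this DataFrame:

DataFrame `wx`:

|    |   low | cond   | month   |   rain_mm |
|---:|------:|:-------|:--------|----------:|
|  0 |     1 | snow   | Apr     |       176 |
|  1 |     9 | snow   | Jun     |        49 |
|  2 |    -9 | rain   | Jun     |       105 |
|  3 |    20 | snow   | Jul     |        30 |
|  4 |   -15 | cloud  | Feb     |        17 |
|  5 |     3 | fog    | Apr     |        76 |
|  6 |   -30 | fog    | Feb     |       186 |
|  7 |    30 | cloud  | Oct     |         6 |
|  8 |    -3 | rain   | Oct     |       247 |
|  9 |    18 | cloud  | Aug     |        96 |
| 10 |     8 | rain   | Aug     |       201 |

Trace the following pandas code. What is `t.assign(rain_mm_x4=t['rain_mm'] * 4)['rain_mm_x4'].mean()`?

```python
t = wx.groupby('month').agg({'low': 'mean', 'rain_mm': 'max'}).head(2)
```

group by month: mean(low), max(rain_mm):
        low  rain_mm
month               
Apr     2.0      176
Aug    13.0      201
Feb   -22.5      186
Jul    20.0       30
Jun     0.0      105
Oct    13.5      247
take first 2 rows:
        low  rain_mm
month               
Apr     2.0      176
Aug    13.0      201
add column rain_mm_x4 = t['rain_mm'] * 4:
        low  rain_mm  rain_mm_x4
month                           
Apr     2.0      176         704
Aug    13.0      201         804
The mean of column 'rain_mm_x4' is 754.0.

754.0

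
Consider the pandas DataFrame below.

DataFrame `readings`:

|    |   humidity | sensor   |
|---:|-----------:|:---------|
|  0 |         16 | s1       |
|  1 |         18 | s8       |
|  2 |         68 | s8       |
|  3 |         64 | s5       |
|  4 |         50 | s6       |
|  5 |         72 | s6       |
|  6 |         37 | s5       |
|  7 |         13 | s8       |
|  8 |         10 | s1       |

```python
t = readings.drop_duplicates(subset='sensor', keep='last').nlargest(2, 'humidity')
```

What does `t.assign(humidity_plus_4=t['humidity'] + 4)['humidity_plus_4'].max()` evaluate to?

drop duplicate sensor (keep=last):
   humidity sensor
5        72     s6
6        37     s5
7        13     s8
8        10     s1
take 2 rows with largest humidity:
   humidity sensor
5        72     s6
6        37     s5
add column humidity_plus_4 = t['humidity'] + 4:
   humidity sensor  humidity_plus_4
5        72     s6               76
6        37     s5               41
Hence 76.

76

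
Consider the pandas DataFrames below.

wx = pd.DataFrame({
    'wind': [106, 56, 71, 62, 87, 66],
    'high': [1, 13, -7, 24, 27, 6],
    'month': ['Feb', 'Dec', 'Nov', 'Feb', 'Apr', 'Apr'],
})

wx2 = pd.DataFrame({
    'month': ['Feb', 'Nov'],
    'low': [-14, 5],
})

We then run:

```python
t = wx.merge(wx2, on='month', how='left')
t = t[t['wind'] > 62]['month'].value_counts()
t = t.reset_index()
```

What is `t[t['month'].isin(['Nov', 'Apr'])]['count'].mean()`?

1.5

merge on 'month' (how='left') → 6 rows:
   wind  high month   low
0   106     1   Feb -14.0
1    56    13   Dec   NaN
2    71    -7   Nov   5.0
3    62    24   Feb -14.0
4    87    27   Apr   NaN
5    66     6   Apr   NaN
filter rows where wind > 62:
   wind  high month   low
0   106     1   Feb -14.0
2    71    -7   Nov   5.0
4    87    27   Apr   NaN
5    66     6   Apr   NaN
value_counts of month:
month
Apr    2
Feb    1
Nov    1
Name: count, dtype: int64
reset_index():
  month  count
0   Apr      2
1   Feb      1
2   Nov      1
filter rows where month in ['Nov', 'Apr']:
  month  count
0   Apr      2
2   Nov      1
Hence 1.5.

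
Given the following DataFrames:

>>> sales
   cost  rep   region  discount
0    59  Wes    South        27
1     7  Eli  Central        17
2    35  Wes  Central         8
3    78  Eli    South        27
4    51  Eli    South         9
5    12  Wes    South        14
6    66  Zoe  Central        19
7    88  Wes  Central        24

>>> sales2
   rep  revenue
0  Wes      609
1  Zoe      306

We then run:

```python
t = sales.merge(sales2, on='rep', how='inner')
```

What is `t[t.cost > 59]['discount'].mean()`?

21.5

merge on 'rep' (how='inner') → 5 rows:
   cost  rep   region  discount  revenue
0    59  Wes    South        27      609
1    35  Wes  Central         8      609
2    12  Wes    South        14      609
3    66  Zoe  Central        19      306
4    88  Wes  Central        24      609
filter rows where cost > 59:
   cost  rep   region  discount  revenue
3    66  Zoe  Central        19      306
4    88  Wes  Central        24      609
Taking the mean of column 'discount' gives 21.5.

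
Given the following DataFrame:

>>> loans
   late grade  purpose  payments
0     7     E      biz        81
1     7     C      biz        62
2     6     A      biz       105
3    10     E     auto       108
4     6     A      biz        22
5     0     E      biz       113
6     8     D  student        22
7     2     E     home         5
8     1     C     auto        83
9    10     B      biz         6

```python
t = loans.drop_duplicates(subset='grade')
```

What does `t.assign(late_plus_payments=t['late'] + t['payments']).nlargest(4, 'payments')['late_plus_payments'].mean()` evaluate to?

drop duplicate grade (keep=first):
   late grade  purpose  payments
0     7     E      biz        81
1     7     C      biz        62
2     6     A      biz       105
6     8     D  student        22
9    10     B      biz         6
add column late_plus_payments = t['late'] + t['payments']:
   late grade  purpose  payments  late_plus_payments
0     7     E      biz        81                  88
1     7     C      biz        62                  69
2     6     A      biz       105                 111
6     8     D  student        22                  30
9    10     B      biz         6                  16
take 4 rows with largest payments:
   late grade  purpose  payments  late_plus_payments
2     6     A      biz       105                 111
0     7     E      biz        81                  88
1     7     C      biz        62                  69
6     8     D  student        22                  30
So mean() = 74.5.

74.5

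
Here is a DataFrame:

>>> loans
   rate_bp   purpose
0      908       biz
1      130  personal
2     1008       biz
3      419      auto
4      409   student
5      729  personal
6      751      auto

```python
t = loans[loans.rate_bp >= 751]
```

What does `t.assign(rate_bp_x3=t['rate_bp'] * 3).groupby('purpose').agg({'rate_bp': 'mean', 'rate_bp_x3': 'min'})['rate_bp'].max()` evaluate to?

filter rows where rate_bp >= 751:
   rate_bp purpose
0      908     biz
2     1008     biz
6      751    auto
add column rate_bp_x3 = t['rate_bp'] * 3:
   rate_bp purpose  rate_bp_x3
0      908     biz        2724
2     1008     biz        3024
6      751    auto        2253
group by purpose: mean(rate_bp), min(rate_bp_x3):
         rate_bp  rate_bp_x3
purpose                     
auto       751.0        2253
biz        958.0        2724

958.0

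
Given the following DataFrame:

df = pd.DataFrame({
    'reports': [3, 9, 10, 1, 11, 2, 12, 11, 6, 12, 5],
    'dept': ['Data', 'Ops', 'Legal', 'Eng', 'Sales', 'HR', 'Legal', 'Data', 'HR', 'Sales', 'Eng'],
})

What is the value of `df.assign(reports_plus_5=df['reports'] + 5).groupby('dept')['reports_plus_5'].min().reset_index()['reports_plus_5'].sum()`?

add column reports_plus_5 = df['reports'] + 5:
    reports   dept  reports_plus_5
0         3   Data               8
1         9    Ops              14
2        10  Legal              15
3         1    Eng               6
4        11  Sales              16
5         2     HR               7
6        12  Legal              17
7        11   Data              16
8         6     HR              11
9        12  Sales              17
10        5    Eng              10
group by dept, min of reports_plus_5:
dept
Data      8
Eng       6
HR        7
Legal    15
Ops      14
Sales    16
Name: reports_plus_5, dtype: int64
reset_index():
    dept  reports_plus_5
0   Data               8
1    Eng               6
2     HR               7
3  Legal              15
4    Ops              14
5  Sales              16
So sum() = 66.

66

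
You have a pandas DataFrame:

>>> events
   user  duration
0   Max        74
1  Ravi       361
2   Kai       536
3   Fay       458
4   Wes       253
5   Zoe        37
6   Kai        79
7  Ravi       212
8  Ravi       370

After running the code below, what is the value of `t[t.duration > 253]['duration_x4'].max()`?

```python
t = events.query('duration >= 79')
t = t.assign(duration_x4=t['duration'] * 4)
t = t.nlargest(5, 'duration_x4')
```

2144

filter rows where duration >= 79:
   user  duration
1  Ravi       361
2   Kai       536
3   Fay       458
4   Wes       253
6   Kai        79
7  Ravi       212
8  Ravi       370
add column duration_x4 = t['duration'] * 4:
   user  duration  duration_x4
1  Ravi       361         1444
2   Kai       536         2144
3   Fay       458         1832
4   Wes       253         1012
6   Kai        79          316
7  Ravi       212          848
8  Ravi       370         1480
take 5 rows with largest duration_x4:
   user  duration  duration_x4
2   Kai       536         2144
3   Fay       458         1832
8  Ravi       370         1480
1  Ravi       361         1444
4   Wes       253         1012
filter rows where duration > 253:
   user  duration  duration_x4
2   Kai       536         2144
3   Fay       458         1832
8  Ravi       370         1480
1  Ravi       361         1444
Hence 2144.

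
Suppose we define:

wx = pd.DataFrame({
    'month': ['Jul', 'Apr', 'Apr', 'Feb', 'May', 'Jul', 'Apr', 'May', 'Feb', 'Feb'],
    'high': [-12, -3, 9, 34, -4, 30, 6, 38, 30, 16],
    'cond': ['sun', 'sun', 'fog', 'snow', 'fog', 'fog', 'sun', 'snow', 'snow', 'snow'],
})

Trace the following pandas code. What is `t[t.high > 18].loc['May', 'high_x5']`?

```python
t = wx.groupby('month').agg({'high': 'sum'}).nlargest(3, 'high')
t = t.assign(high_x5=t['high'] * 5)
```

170

group by month, sum of high:
       high
month      
Apr      12
Feb      80
Jul      18
May      34
take 3 rows with largest high:
       high
month      
Feb      80
May      34
Jul      18
add column high_x5 = t['high'] * 5:
       high  high_x5
month               
Feb      80      400
May      34      170
Jul      18       90
filter rows where high > 18:
       high  high_x5
month               
Feb      80      400
May      34      170
The value at row 'May', column 'high_x5' is 170.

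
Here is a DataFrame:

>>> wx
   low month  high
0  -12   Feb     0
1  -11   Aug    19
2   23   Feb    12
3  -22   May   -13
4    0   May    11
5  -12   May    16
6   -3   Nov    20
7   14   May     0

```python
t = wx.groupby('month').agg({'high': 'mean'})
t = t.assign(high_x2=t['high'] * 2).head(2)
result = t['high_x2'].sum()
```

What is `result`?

group by month, mean of high:
       high
month      
Aug    19.0
Feb     6.0
May     3.5
Nov    20.0
add column high_x2 = t['high'] * 2:
       high  high_x2
month               
Aug    19.0     38.0
Feb     6.0     12.0
May     3.5      7.0
Nov    20.0     40.0
take first 2 rows:
       high  high_x2
month               
Aug    19.0     38.0
Feb     6.0     12.0
Hence 50.0.

50.0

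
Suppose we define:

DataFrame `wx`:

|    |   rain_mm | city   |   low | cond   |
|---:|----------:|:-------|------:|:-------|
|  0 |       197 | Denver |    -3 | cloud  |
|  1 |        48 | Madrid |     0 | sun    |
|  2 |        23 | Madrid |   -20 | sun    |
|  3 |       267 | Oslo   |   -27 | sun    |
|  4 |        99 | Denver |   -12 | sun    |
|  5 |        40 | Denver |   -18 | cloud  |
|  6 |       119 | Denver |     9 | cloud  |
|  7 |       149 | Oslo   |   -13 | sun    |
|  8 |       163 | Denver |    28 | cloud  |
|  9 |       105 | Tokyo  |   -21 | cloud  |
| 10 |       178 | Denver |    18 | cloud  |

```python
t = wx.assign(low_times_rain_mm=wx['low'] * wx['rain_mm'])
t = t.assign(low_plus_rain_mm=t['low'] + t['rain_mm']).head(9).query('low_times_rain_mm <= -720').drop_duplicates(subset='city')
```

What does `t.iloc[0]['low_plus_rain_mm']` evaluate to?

240

add column low_times_rain_mm = wx['low'] * wx['rain_mm']:
    rain_mm    city  low   cond  low_times_rain_mm
0       197  Denver   -3  cloud               -591
1        48  Madrid    0    sun                  0
2        23  Madrid  -20    sun               -460
3       267    Oslo  -27    sun              -7209
4        99  Denver  -12    sun              -1188
5        40  Denver  -18  cloud               -720
6       119  Denver    9  cloud               1071
7       149    Oslo  -13    sun              -1937
8       163  Denver   28  cloud               4564
9       105   Tokyo  -21  cloud              -2205
10      178  Denver   18  cloud               3204
add column low_plus_rain_mm = t['low'] + t['rain_mm']:
    rain_mm    city  low   cond  low_times_rain_mm  low_plus_rain_mm
0       197  Denver   -3  cloud               -591               194
1        48  Madrid    0    sun                  0                48
2        23  Madrid  -20    sun               -460                 3
3       267    Oslo  -27    sun              -7209               240
4        99  Denver  -12    sun              -1188                87
5        40  Denver  -18  cloud               -720                22
6       119  Denver    9  cloud               1071               128
7       149    Oslo  -13    sun              -1937               136
8       163  Denver   28  cloud               4564               191
9       105   Tokyo  -21  cloud              -2205                84
10      178  Denver   18  cloud               3204               196
take first 9 rows:
   rain_mm    city  low   cond  low_times_rain_mm  low_plus_rain_mm
0      197  Denver   -3  cloud               -591               194
1       48  Madrid    0    sun                  0                48
2       23  Madrid  -20    sun               -460                 3
3      267    Oslo  -27    sun              -7209               240
4       99  Denver  -12    sun              -1188                87
5       40  Denver  -18  cloud               -720                22
6      119  Denver    9  cloud               1071               128
7      149    Oslo  -13    sun              -1937               136
8      163  Denver   28  cloud               4564               191
filter rows where low_times_rain_mm <= -720:
   rain_mm    city  low   cond  low_times_rain_mm  low_plus_rain_mm
3      267    Oslo  -27    sun              -7209               240
4       99  Denver  -12    sun              -1188                87
5       40  Denver  -18  cloud               -720                22
7      149    Oslo  -13    sun              -1937               136
drop duplicate city (keep=first):
   rain_mm    city  low cond  low_times_rain_mm  low_plus_rain_mm
3      267    Oslo  -27  sun              -7209               240
4       99  Denver  -12  sun              -1188                87
Then the value at position 0, column 'low_plus_rain_mm': 240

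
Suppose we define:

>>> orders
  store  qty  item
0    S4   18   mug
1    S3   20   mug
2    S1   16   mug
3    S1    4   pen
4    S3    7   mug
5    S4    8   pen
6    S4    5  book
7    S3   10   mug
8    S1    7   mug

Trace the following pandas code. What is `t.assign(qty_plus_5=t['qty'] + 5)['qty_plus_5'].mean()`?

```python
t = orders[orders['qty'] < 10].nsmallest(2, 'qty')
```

filter rows where qty < 10:
  store  qty  item
3    S1    4   pen
4    S3    7   mug
5    S4    8   pen
6    S4    5  book
8    S1    7   mug
take 2 rows with smallest qty:
  store  qty  item
3    S1    4   pen
6    S4    5  book
add column qty_plus_5 = t['qty'] + 5:
  store  qty  item  qty_plus_5
3    S1    4   pen           9
6    S4    5  book          10
mean of column 'qty_plus_5' → 9.5

9.5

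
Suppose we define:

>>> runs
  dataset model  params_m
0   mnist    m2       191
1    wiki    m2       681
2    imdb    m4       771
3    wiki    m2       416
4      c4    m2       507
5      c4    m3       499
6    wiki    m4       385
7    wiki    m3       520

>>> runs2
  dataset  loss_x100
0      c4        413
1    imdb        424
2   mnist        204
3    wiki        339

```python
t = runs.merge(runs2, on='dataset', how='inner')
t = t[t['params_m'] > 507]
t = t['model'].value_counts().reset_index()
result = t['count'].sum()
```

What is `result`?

3

merge on 'dataset' (how='inner') → 8 rows:
  dataset model  params_m  loss_x100
0   mnist    m2       191        204
1    wiki    m2       681        339
2    imdb    m4       771        424
3    wiki    m2       416        339
4      c4    m2       507        413
5      c4    m3       499        413
6    wiki    m4       385        339
7    wiki    m3       520        339
filter rows where params_m > 507:
  dataset model  params_m  loss_x100
1    wiki    m2       681        339
2    imdb    m4       771        424
7    wiki    m3       520        339
value_counts of model:
model
m2    1
m4    1
m3    1
Name: count, dtype: int64
reset_index():
  model  count
0    m2      1
1    m4      1
2    m3      1
Finally, sum of column 'count' = 3.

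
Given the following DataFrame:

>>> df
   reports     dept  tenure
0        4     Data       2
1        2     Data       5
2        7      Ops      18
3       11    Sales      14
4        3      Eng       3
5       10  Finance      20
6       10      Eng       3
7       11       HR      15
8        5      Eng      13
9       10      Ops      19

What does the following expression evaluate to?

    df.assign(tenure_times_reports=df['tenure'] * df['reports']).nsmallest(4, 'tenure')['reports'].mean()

add column tenure_times_reports = df['tenure'] * df['reports']:
   reports     dept  tenure  tenure_times_reports
0        4     Data       2                     8
1        2     Data       5                    10
2        7      Ops      18                   126
3       11    Sales      14                   154
4        3      Eng       3                     9
5       10  Finance      20                   200
6       10      Eng       3                    30
7       11       HR      15                   165
8        5      Eng      13                    65
9       10      Ops      19                   190
take 4 rows with smallest tenure:
   reports  dept  tenure  tenure_times_reports
0        4  Data       2                     8
4        3   Eng       3                     9
6       10   Eng       3                    30
1        2  Data       5                    10
Then the mean of column 'reports': 4.75

4.75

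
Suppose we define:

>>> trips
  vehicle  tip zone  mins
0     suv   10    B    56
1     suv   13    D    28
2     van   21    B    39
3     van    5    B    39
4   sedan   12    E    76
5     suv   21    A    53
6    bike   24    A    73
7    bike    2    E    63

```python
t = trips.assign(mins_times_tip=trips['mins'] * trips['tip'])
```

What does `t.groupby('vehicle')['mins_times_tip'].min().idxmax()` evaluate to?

sedan

add column mins_times_tip = trips['mins'] * trips['tip']:
  vehicle  tip zone  mins  mins_times_tip
0     suv   10    B    56             560
1     suv   13    D    28             364
2     van   21    B    39             819
3     van    5    B    39             195
4   sedan   12    E    76             912
5     suv   21    A    53            1113
6    bike   24    A    73            1752
7    bike    2    E    63             126
group by vehicle, min of mins_times_tip:
vehicle
bike     126
sedan    912
suv      364
van      195
Name: mins_times_tip, dtype: int64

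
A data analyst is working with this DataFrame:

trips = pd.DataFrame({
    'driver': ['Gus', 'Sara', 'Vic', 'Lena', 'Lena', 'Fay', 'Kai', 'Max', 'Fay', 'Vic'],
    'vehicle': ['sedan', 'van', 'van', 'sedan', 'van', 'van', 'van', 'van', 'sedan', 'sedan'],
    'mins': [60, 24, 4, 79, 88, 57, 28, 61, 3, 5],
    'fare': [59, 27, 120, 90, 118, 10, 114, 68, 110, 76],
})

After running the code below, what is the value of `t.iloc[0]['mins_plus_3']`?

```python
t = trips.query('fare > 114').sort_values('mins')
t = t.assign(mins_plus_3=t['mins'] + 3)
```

filter rows where fare > 114:
  driver vehicle  mins  fare
2    Vic     van     4   120
4   Lena     van    88   118
sort by mins:
  driver vehicle  mins  fare
2    Vic     van     4   120
4   Lena     van    88   118
add column mins_plus_3 = t['mins'] + 3:
  driver vehicle  mins  fare  mins_plus_3
2    Vic     van     4   120            7
4   Lena     van    88   118           91
The value at position 0, column 'mins_plus_3' is 7.

7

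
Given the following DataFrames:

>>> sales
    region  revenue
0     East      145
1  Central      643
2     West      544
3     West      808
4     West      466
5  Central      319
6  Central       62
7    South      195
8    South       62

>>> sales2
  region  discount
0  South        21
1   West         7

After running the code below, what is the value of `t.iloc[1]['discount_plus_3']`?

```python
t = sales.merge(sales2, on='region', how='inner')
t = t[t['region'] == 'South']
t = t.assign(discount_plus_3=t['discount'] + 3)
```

merge on 'region' (how='inner') → 5 rows:
  region  revenue  discount
0   West      544         7
1   West      808         7
2   West      466         7
3  South      195        21
4  South       62        21
filter rows where region == 'South':
  region  revenue  discount
3  South      195        21
4  South       62        21
add column discount_plus_3 = t['discount'] + 3:
  region  revenue  discount  discount_plus_3
3  South      195        21               24
4  South       62        21               24

24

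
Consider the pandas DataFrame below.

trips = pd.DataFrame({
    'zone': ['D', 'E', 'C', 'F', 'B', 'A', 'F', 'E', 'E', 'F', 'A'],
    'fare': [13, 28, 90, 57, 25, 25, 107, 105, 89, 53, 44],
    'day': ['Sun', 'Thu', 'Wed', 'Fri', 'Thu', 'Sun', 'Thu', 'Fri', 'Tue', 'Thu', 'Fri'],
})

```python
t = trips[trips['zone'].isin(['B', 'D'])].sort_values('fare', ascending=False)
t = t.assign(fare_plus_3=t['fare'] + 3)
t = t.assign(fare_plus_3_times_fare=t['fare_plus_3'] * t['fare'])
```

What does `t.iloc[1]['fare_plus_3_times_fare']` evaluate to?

filter rows where zone in ['B', 'D']:
  zone  fare  day
0    D    13  Sun
4    B    25  Thu
sort by fare descending:
  zone  fare  day
4    B    25  Thu
0    D    13  Sun
add column fare_plus_3 = t['fare'] + 3:
  zone  fare  day  fare_plus_3
4    B    25  Thu           28
0    D    13  Sun           16
add column fare_plus_3_times_fare = t['fare_plus_3'] * t['fare']:
  zone  fare  day  fare_plus_3  fare_plus_3_times_fare
4    B    25  Thu           28                     700
0    D    13  Sun           16                     208

208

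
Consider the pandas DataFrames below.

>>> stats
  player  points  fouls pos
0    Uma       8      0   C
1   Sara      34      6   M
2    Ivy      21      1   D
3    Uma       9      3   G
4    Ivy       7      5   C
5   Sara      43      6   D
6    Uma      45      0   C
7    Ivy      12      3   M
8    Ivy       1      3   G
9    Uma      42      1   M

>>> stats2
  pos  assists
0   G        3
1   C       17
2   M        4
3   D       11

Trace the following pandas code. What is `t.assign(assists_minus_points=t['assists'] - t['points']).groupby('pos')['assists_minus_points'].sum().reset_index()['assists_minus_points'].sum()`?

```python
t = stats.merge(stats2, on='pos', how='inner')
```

merge on 'pos' (how='inner') → 10 rows:
  player  points  fouls pos  assists
0    Uma       8      0   C       17
1   Sara      34      6   M        4
2    Ivy      21      1   D       11
3    Uma       9      3   G        3
4    Ivy       7      5   C       17
5   Sara      43      6   D       11
6    Uma      45      0   C       17
7    Ivy      12      3   M        4
8    Ivy       1      3   G        3
9    Uma      42      1   M        4
add column assists_minus_points = t['assists'] - t['points']:
  player  points  fouls pos  assists  assists_minus_points
0    Uma       8      0   C       17                     9
1   Sara      34      6   M        4                   -30
2    Ivy      21      1   D       11                   -10
3    Uma       9      3   G        3                    -6
4    Ivy       7      5   C       17                    10
5   Sara      43      6   D       11                   -32
6    Uma      45      0   C       17                   -28
7    Ivy      12      3   M        4                    -8
8    Ivy       1      3   G        3                     2
9    Uma      42      1   M        4                   -38
group by pos, sum of assists_minus_points:
pos
C    -9
D   -42
G    -4
M   -76
Name: assists_minus_points, dtype: int64
reset_index():
  pos  assists_minus_points
0   C                    -9
1   D                   -42
2   G                    -4
3   M                   -76
The sum of column 'assists_minus_points' is -131.

-131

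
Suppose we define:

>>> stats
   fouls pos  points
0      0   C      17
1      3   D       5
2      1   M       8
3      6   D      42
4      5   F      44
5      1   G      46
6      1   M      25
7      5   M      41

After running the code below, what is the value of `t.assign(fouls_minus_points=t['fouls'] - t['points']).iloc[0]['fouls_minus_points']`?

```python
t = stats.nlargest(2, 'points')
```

-45

take 2 rows with largest points:
   fouls pos  points
5      1   G      46
4      5   F      44
add column fouls_minus_points = t['fouls'] - t['points']:
   fouls pos  points  fouls_minus_points
5      1   G      46                 -45
4      5   F      44                 -39
Reading off the value at position 0, column 'fouls_minus_points', we get -45.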